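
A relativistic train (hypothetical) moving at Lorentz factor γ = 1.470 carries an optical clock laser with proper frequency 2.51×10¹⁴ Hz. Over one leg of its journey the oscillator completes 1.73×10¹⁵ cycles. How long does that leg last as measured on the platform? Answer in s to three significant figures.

γ = 1.470
Proper time for N cycles: τ = N/f = 1.73×10¹⁵/(2.51×10¹⁴) = 6.892×10⁰ s = 6.892 s.
Lab-frame duration Δt = γτ = 1.470 × 6.892 = 10.13 s.

Δt = 10.1 s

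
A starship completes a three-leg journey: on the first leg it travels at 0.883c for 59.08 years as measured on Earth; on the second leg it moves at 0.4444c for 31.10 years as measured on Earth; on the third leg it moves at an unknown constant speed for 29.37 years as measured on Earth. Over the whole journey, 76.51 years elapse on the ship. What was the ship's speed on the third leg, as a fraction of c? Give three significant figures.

β = 0.702

Leg 1: γ = 1/√(1 − 0.883²) = 1/√0.2203 = 2.131; τ_1 = 59.08/2.131 = 27.73 years.
Leg 2: γ = 1/√(1 − 0.4444²) = 1/√0.8025 = 1.116; τ_2 = 31.10/1.116 = 27.86 years.
Leg 3: speed unknown; τ_3 = 29.37/γ_3.
Total proper time: 27.73 + 27.86 + τ_3 = 76.51, so τ_3 = 76.51 − 55.59 = 20.92 years.
γ_3 = 29.37/20.92 = 1.404; β = √(1 − 1/γ²) = √0.4927.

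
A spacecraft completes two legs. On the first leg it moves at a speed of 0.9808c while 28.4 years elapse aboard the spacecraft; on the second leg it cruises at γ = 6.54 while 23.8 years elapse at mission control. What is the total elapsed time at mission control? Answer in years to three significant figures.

Δt = 169 years

Leg 1: γ = 1/√(1 − 0.9808²) = 1/√0.03803 = 5.128; Δt_1 = 5.128 × 28.4 = 145.6 years.
Leg 2: 23.8 years is already measured at mission control.
Total: 145.6 + 23.80 years.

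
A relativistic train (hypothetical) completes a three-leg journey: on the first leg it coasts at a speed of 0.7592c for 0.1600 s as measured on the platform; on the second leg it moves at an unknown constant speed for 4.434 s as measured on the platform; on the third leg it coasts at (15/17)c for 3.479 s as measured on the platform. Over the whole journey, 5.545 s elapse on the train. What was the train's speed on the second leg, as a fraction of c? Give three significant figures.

Leg 1: γ = 1/√(1 − 0.7592²) = 1/√0.4236 = 1.536; τ_1 = 0.1600/1.536 = 0.1041 s.
Leg 2: speed unknown; τ_2 = 4.434/γ_2.
Leg 3: γ = 1/√(1 − (15/17)²) = 17/8 = 2.125; τ_3 = 3.479/2.125 = 1.637 s.
Total proper time: 0.1041 + τ_2 + 1.637 = 5.545, so τ_2 = 5.545 − 1.741 = 3.804 s.
γ_2 = 4.434/3.804 = 1.166; β = √(1 − 1/γ²) = √0.2641.

β = 0.514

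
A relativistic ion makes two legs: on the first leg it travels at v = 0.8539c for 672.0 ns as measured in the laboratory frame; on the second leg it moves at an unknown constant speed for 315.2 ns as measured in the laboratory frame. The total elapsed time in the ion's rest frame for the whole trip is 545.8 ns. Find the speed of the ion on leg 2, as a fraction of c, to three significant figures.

Leg 1: γ = 1/√(1 − 0.8539²) = 1/√0.2709 = 1.921; τ_1 = 672.0/1.921 = 349.7 ns.
Leg 2: speed unknown; τ_2 = 315.2/γ_2.
Total proper time: 349.7 + τ_2 = 545.8, so τ_2 = 545.8 − 349.7 = 196.1 ns.
γ_2 = 315.2/196.1 = 1.608; β = √(1 − 1/γ²) = √0.6131.

β = 0.783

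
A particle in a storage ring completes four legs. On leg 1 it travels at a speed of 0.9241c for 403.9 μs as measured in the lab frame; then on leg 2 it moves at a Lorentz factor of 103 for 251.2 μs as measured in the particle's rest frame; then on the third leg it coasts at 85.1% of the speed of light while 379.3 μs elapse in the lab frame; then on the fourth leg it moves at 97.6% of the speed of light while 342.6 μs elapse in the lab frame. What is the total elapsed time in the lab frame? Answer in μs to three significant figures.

Δt = 2.70×10⁴ μs

Leg 1: 403.9 μs is already measured in the lab frame.
Leg 2: γ = 103; Δt_2 = 103.0 × 251.2 = 2.587×10⁴ μs.
Leg 3: 379.3 μs is already measured in the lab frame.
Leg 4: 342.6 μs is already measured in the lab frame.
Total: 403.9 + 2.587×10⁴ + 379.3 + 342.6 μs.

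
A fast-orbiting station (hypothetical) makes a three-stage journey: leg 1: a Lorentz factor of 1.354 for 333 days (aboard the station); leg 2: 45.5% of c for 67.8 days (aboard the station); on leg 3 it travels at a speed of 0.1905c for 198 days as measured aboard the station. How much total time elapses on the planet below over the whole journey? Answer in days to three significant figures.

Leg 1: γ = 1.354; Δt_1 = 1.354 × 333 = 450.9 days.
Leg 2: β = 0.455; γ = 1/√(1 − 0.455²) = 1/√0.7930 = 1.123; Δt_2 = 1.123 × 67.8 = 76.14 days.
Leg 3: γ = 1/√(1 − 0.1905²) = 1/√0.9637 = 1.019; Δt_3 = 1.019 × 198 = 201.7 days.
Total: 450.9 + 76.14 + 201.7 days.

Δt = 729 days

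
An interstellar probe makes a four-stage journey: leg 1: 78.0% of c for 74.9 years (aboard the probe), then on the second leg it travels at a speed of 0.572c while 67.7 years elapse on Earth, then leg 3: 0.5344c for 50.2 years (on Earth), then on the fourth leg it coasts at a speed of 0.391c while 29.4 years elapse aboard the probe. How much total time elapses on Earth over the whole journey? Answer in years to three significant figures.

Leg 1: β = 0.780; γ = 1/√(1 − 0.780²) = 1/√0.3916 = 1.598; Δt_1 = 1.598 × 74.9 = 119.7 years.
Leg 2: 67.7 years is already measured on Earth.
Leg 3: 50.2 years is already measured on Earth.
Leg 4: γ = 1/√(1 − 0.391²) = 1/√0.8471 = 1.086; Δt_4 = 1.086 × 29.4 = 31.94 years.
Total: 119.7 + 67.70 + 50.20 + 31.94 years.

Δt = 270 years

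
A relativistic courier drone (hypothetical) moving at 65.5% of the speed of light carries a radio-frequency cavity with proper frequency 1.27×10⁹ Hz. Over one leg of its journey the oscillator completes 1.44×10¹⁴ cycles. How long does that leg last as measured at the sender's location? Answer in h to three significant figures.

β = 0.655; γ = 1/√(1 − 0.655²) = 1/√0.5710 = 1.323
Proper time for N cycles: τ = N/f = 1.44×10¹⁴/(1.27×10⁹) = 1.134×10⁵ s = 31.50 h.
Lab-frame duration Δt = γτ = 1.323 × 31.50 = 41.68 h.

Δt = 41.7 h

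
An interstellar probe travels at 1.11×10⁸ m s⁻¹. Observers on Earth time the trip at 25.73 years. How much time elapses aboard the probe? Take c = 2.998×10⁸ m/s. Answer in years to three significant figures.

β = 1.11×10⁸/2.998×10⁸ = 0.3702; γ = 1/√(1 − 0.3702²) = 1.077
The interval measured on Earth is the dilated one; the clock aboard the probe measures the proper time τ = Δt/γ = 25.73/1.077 years.

τ = 23.9 years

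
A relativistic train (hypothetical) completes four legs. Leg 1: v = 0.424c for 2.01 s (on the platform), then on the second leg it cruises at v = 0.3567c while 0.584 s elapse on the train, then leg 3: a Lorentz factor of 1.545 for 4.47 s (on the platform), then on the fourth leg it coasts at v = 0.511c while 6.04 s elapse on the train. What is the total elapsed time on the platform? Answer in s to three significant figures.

Δt = 14.1 s

Leg 1: 2.01 s is already measured on the platform.
Leg 2: γ = 1/√(1 − 0.3567²) = 1/√0.8728 = 1.070; Δt_2 = 1.070 × 0.584 = 0.6251 s.
Leg 3: 4.47 s is already measured on the platform.
Leg 4: γ = 1/√(1 − 0.511²) = 1/√0.7389 = 1.163; Δt_4 = 1.163 × 6.04 = 7.027 s.
Total: 2.010 + 0.6251 + 4.470 + 7.027 s.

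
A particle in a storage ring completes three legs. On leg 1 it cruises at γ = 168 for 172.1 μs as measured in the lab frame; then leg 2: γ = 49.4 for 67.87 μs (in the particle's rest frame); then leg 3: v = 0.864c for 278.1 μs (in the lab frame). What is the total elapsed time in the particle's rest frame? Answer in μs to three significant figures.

τ = 209 μs

Leg 1: γ = 168; τ_1 = 172.1/168.0 = 1.024 μs.
Leg 2: 67.87 μs is already measured in the particle's rest frame.
Leg 3: γ = 1/√(1 − 0.864²) = 1/√0.2535 = 1.986; τ_3 = 278.1/1.986 = 140.0 μs.
Total: 1.024 + 67.87 + 140.0 μs.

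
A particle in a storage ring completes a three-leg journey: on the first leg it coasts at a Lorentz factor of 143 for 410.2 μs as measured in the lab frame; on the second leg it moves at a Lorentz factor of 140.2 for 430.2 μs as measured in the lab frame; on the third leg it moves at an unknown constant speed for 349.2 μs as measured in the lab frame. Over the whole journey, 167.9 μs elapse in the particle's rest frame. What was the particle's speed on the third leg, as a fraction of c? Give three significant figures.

Leg 1: γ = 143; τ_1 = 410.2/143.0 = 2.869 μs.
Leg 2: γ = 140.2; τ_2 = 430.2/140.2 = 3.068 μs.
Leg 3: speed unknown; τ_3 = 349.2/γ_3.
Total proper time: 2.869 + 3.068 + τ_3 = 167.9, so τ_3 = 167.9 − 5.937 = 162.0 μs.
γ_3 = 349.2/162.0 = 2.156; β = √(1 − 1/γ²) = √0.7849.

β = 0.886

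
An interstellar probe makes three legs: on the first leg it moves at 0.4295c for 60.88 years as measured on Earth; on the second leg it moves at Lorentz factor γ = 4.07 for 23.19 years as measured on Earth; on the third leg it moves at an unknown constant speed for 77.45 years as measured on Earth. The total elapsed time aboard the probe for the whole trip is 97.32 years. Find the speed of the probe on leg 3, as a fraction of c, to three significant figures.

β = 0.881

Leg 1: γ = 1/√(1 − 0.4295²) = 1/√0.8155 = 1.107; τ_1 = 60.88/1.107 = 54.98 years.
Leg 2: γ = 4.07; τ_2 = 23.19/4.070 = 5.698 years.
Leg 3: speed unknown; τ_3 = 77.45/γ_3.
Total proper time: 54.98 + 5.698 + τ_3 = 97.32, so τ_3 = 97.32 − 60.68 = 36.64 years.
γ_3 = 77.45/36.64 = 2.114; β = √(1 − 1/γ²) = √0.7762.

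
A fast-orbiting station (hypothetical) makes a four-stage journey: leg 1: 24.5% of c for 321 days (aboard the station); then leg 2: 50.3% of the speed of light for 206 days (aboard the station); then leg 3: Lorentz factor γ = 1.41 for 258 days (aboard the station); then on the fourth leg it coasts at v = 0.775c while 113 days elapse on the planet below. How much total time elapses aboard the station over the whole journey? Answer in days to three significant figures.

Leg 1: 321 days is already measured aboard the station.
Leg 2: 206 days is already measured aboard the station.
Leg 3: 258 days is already measured aboard the station.
Leg 4: γ = 1/√(1 − 0.775²) = 1/√0.3994 = 1.582; τ_4 = 113/1.582 = 71.41 days.
Total: 321.0 + 206.0 + 258.0 + 71.41 days.

τ = 856 days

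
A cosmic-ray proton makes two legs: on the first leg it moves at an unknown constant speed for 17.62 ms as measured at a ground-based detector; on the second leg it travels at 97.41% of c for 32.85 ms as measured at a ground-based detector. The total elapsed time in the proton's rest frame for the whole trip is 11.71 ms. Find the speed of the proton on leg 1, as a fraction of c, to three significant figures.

Leg 1: speed unknown; τ_1 = 17.62/γ_1.
Leg 2: β = 0.9741; γ = 1/√(1 − 0.9741²) = 1/√0.05113 = 4.422; τ_2 = 32.85/4.422 = 7.428 ms.
Total proper time: τ_1 + 7.428 = 11.71, so τ_1 = 11.71 − 7.428 = 4.282 ms.
γ_1 = 17.62/4.282 = 4.115; β = √(1 − 1/γ²) = √0.9409.

β = 0.970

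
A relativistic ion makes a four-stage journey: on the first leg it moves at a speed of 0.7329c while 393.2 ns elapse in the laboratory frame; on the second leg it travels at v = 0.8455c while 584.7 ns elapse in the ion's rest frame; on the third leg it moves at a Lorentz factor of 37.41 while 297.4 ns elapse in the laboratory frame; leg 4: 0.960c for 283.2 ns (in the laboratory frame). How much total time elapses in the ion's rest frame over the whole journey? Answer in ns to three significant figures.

τ = 939 ns

Leg 1: γ = 1/√(1 − 0.7329²) = 1/√0.4629 = 1.470; τ_1 = 393.2/1.470 = 267.5 ns.
Leg 2: 584.7 ns is already measured in the ion's rest frame.
Leg 3: γ = 37.41; τ_3 = 297.4/37.41 = 7.950 ns.
Leg 4: γ = 1/√(1 − 0.960²) = 25/7 ≈ 3.571; τ_4 = 283.2/3.571 = 79.30 ns.
Total: 267.5 + 584.7 + 7.950 + 79.30 ns.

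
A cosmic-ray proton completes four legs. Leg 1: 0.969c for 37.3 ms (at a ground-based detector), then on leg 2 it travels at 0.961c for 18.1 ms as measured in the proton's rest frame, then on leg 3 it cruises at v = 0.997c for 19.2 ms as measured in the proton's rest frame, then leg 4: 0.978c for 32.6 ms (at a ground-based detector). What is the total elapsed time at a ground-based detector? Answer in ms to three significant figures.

Δt = 383 ms

Leg 1: 37.3 ms is already measured at a ground-based detector.
Leg 2: γ = 1/√(1 − 0.961²) = 1/√0.07648 = 3.616; Δt_2 = 3.616 × 18.1 = 65.45 ms.
Leg 3: γ = 1/√(1 − 0.997²) = 1/√0.005991 = 12.92; Δt_3 = 12.92 × 19.2 = 248.1 ms.
Leg 4: 32.6 ms is already measured at a ground-based detector.
Total: 37.30 + 65.45 + 248.1 + 32.60 ms.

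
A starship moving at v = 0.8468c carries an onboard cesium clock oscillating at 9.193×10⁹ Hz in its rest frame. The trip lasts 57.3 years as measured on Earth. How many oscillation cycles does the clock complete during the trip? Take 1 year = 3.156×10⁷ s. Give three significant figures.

γ = 1/√(1 − 0.8468²) = 1/√0.2829 = 1.880
The oscillator's own cycle count is N = f × τ where τ is the proper time on the ship. τ = Δt/γ = 57.3/1.880 = 30.48 years = 9.619×10⁸ s.
N = 9.193×10⁹ × 9.619×10⁸ = 8.843×10¹⁸.

N = 8.84×10¹⁸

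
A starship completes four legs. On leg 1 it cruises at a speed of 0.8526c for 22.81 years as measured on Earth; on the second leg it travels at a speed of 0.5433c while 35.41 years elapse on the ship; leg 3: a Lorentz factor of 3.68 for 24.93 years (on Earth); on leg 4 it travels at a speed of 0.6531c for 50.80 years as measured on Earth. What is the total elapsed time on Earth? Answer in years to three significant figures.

Δt = 141 years

Leg 1: 22.81 years is already measured on Earth.
Leg 2: γ = 1/√(1 − 0.5433²) = 1/√0.7048 = 1.191; Δt_2 = 1.191 × 35.41 = 42.18 years.
Leg 3: 24.93 years is already measured on Earth.
Leg 4: 50.80 years is already measured on Earth.
Total: 22.81 + 42.18 + 24.93 + 50.80 years.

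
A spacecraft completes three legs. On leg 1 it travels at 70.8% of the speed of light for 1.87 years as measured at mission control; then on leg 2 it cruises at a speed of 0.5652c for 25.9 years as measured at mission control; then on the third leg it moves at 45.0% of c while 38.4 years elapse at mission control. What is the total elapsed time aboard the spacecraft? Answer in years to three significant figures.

Leg 1: β = 0.708; γ = 1/√(1 − 0.708²) = 1/√0.4987 = 1.416; τ_1 = 1.87/1.416 = 1.321 years.
Leg 2: γ = 1/√(1 − 0.5652²) = 1/√0.6805 = 1.212; τ_2 = 25.9/1.212 = 21.37 years.
Leg 3: β = 0.450; γ = 1/√(1 − 0.450²) = 1/√0.7975 = 1.120; τ_3 = 38.4/1.120 = 34.29 years.
Total: 1.321 + 21.37 + 34.29 years.

τ = 57.0 years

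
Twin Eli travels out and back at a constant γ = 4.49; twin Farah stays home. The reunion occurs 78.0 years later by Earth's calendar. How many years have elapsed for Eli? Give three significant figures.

τ = 17.4 years

γ = 4.49
Eli's clock measures proper time along the trip: τ = Δt/γ = 78.0/4.490 years.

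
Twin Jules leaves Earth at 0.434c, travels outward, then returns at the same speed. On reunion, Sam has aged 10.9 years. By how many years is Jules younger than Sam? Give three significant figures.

Δt − τ = 1.08 years

γ = 1/√(1 − 0.434²) = 1/√0.8116 = 1.110
Jules's elapsed proper time: τ = 10.9/1.110 = 9.820 years.
Age gap = Δt − τ = 10.9 − 9.820 years.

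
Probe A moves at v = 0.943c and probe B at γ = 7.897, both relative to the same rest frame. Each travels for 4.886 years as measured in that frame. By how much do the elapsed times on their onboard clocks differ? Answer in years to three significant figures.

A: γ = 1/√(1 − 0.943²) = 1/√0.1108 = 3.005; τ_A = 4.886/3.005 = 1.626 years.
B: γ = 7.897; τ_B = 4.886/7.897 = 0.6187 years.

|τ_A − τ_B| = 1.01 years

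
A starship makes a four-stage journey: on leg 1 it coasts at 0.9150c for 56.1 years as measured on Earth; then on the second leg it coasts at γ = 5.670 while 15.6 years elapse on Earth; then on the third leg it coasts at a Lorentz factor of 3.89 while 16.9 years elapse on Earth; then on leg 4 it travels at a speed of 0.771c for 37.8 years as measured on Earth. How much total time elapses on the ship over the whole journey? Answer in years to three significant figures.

τ = 53.8 years

Leg 1: γ = 1/√(1 − 0.9150²) = 1/√0.1628 = 2.479; τ_1 = 56.1/2.479 = 22.63 years.
Leg 2: γ = 5.670; τ_2 = 15.6/5.670 = 2.751 years.
Leg 3: γ = 3.89; τ_3 = 16.9/3.890 = 4.344 years.
Leg 4: γ = 1/√(1 − 0.771²) = 1/√0.4056 = 1.570; τ_4 = 37.8/1.570 = 24.07 years.
Total: 22.63 + 2.751 + 4.344 + 24.07 years.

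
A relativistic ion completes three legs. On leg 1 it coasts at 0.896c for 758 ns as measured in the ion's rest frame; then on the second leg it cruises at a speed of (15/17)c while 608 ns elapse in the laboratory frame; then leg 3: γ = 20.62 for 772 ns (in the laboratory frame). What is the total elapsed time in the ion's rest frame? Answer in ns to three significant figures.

Leg 1: 758 ns is already measured in the ion's rest frame.
Leg 2: γ = 1/√(1 − (15/17)²) = 17/8 = 2.125; τ_2 = 608/2.125 = 286.1 ns.
Leg 3: γ = 20.62; τ_3 = 772/20.62 = 37.44 ns.
Total: 758.0 + 286.1 + 37.44 ns.

τ = 1080 ns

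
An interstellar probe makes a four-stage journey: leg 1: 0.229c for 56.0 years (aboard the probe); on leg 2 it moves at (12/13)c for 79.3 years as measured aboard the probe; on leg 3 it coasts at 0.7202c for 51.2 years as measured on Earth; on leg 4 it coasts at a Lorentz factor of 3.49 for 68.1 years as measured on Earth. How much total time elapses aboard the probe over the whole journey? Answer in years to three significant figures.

Leg 1: 56.0 years is already measured aboard the probe.
Leg 2: 79.3 years is already measured aboard the probe.
Leg 3: γ = 1/√(1 − 0.7202²) = 1/√0.4813 = 1.441; τ_3 = 51.2/1.441 = 35.52 years.
Leg 4: γ = 3.49; τ_4 = 68.1/3.490 = 19.51 years.
Total: 56.00 + 79.30 + 35.52 + 19.51 years.

τ = 190 years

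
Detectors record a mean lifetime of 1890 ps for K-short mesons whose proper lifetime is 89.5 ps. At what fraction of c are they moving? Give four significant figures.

β = 0.9989

γ = Δt/τ₀ = 1890/89.5 = 21.12
β = √(1 − 1/γ²) = √(1 − 0.002242) = √0.9978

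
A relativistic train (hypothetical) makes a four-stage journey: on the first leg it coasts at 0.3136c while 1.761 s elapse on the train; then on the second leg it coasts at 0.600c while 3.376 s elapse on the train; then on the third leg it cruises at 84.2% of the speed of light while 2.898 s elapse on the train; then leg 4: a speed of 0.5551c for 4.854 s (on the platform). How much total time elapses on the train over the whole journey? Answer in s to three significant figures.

Leg 1: 1.761 s is already measured on the train.
Leg 2: 3.376 s is already measured on the train.
Leg 3: 2.898 s is already measured on the train.
Leg 4: γ = 1/√(1 − 0.5551²) = 1/√0.6919 = 1.202; τ_4 = 4.854/1.202 = 4.037 s.
Total: 1.761 + 3.376 + 2.898 + 4.037 s.

τ = 12.1 s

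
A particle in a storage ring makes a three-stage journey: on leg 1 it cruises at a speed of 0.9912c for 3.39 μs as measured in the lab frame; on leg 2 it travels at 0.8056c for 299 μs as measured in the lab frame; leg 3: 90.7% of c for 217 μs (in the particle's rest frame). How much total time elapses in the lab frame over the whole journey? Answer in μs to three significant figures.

Δt = 818 μs

Leg 1: 3.39 μs is already measured in the lab frame.
Leg 2: 299 μs is already measured in the lab frame.
Leg 3: β = 0.907; γ = 1/√(1 − 0.907²) = 1/√0.1774 = 2.375; Δt_3 = 2.375 × 217 = 515.3 μs.
Total: 3.390 + 299.0 + 515.3 μs.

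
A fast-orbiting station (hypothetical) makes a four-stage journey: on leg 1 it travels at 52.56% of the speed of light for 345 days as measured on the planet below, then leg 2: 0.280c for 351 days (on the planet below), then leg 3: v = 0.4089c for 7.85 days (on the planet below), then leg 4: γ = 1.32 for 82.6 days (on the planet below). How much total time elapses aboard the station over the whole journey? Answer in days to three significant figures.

τ = 700 days

Leg 1: β = 0.5256; γ = 1/√(1 − 0.5256²) = 1/√0.7237 = 1.175; τ_1 = 345/1.175 = 293.5 days.
Leg 2: γ = 1/√(1 − 0.280²) = 25/24 ≈ 1.042; τ_2 = 351/1.042 = 337.0 days.
Leg 3: γ = 1/√(1 − 0.4089²) = 1/√0.8328 = 1.096; τ_3 = 7.85/1.096 = 7.164 days.
Leg 4: γ = 1.32; τ_4 = 82.6/1.320 = 62.58 days.
Total: 293.5 + 337.0 + 7.164 + 62.58 days.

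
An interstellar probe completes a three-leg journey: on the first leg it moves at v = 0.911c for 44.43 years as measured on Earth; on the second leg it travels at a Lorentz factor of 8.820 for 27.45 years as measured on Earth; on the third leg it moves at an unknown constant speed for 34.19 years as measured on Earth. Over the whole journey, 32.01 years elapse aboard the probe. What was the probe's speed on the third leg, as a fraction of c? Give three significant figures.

β = 0.951

Leg 1: γ = 1/√(1 − 0.911²) = 1/√0.1701 = 2.425; τ_1 = 44.43/2.425 = 18.32 years.
Leg 2: γ = 8.820; τ_2 = 27.45/8.820 = 3.112 years.
Leg 3: speed unknown; τ_3 = 34.19/γ_3.
Total proper time: 18.32 + 3.112 + τ_3 = 32.01, so τ_3 = 32.01 − 21.44 = 10.57 years.
γ_3 = 34.19/10.57 = 3.233; β = √(1 − 1/γ²) = √0.9043.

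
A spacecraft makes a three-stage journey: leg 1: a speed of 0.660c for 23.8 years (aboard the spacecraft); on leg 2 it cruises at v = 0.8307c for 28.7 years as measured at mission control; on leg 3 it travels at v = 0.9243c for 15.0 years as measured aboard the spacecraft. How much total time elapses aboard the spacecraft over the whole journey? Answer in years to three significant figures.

τ = 54.8 years

Leg 1: 23.8 years is already measured aboard the spacecraft.
Leg 2: γ = 1/√(1 − 0.8307²) = 1/√0.3099 = 1.796; τ_2 = 28.7/1.796 = 15.98 years.
Leg 3: 15.0 years is already measured aboard the spacecraft.
Total: 23.80 + 15.98 + 15.00 years.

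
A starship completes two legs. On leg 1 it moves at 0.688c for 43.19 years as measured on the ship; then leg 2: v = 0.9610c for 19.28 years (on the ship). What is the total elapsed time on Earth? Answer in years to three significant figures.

Leg 1: γ = 1/√(1 − 0.688²) = 1/√0.5267 = 1.378; Δt_1 = 1.378 × 43.19 = 59.51 years.
Leg 2: γ = 1/√(1 − 0.9610²) = 1/√0.07648 = 3.616; Δt_2 = 3.616 × 19.28 = 69.72 years.
Total: 59.51 + 69.72 years.

Δt = 129 years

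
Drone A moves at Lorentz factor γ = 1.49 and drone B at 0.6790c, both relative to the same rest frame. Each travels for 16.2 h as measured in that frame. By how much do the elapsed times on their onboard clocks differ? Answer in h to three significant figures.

A: γ = 1.49; τ_A = 16.2/1.490 = 10.87 h.
B: γ = 1/√(1 − 0.6790²) = 1/√0.5390 = 1.362; τ_B = 16.2/1.362 = 11.89 h.

|τ_A − τ_B| = 1.02 h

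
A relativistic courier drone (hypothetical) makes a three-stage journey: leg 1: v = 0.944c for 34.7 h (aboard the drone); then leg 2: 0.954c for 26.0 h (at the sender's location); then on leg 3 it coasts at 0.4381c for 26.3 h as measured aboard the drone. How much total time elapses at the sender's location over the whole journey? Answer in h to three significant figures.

Δt = 160 h

Leg 1: γ = 1/√(1 − 0.944²) = 1/√0.1089 = 3.031; Δt_1 = 3.031 × 34.7 = 105.2 h.
Leg 2: 26.0 h is already measured at the sender's location.
Leg 3: γ = 1/√(1 − 0.4381²) = 1/√0.8081 = 1.112; Δt_3 = 1.112 × 26.3 = 29.26 h.
Total: 105.2 + 26.00 + 29.26 h.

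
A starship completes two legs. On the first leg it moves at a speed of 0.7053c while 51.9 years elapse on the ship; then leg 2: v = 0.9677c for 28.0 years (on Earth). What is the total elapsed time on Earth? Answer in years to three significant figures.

Leg 1: γ = 1/√(1 − 0.7053²) = 1/√0.5026 = 1.411; Δt_1 = 1.411 × 51.9 = 73.21 years.
Leg 2: 28.0 years is already measured on Earth.
Total: 73.21 + 28.00 years.

Δt = 101 years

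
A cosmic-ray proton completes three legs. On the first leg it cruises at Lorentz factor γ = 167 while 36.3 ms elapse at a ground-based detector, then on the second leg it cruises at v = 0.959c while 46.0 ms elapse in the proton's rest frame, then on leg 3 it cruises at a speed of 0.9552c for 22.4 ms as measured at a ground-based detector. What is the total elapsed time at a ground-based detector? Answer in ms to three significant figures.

Leg 1: 36.3 ms is already measured at a ground-based detector.
Leg 2: γ = 1/√(1 − 0.959²) = 1/√0.08032 = 3.529; Δt_2 = 3.529 × 46.0 = 162.3 ms.
Leg 3: 22.4 ms is already measured at a ground-based detector.
Total: 36.30 + 162.3 + 22.40 ms.

Δt = 221 ms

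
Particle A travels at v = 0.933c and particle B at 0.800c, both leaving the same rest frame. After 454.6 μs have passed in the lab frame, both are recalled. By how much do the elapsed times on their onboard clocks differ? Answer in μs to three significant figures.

|τ_A − τ_B| = 109 μs

A: γ = 1/√(1 − 0.933²) = 1/√0.1295 = 2.779; τ_A = 454.6/2.779 = 163.6 μs.
B: γ = 1/√(1 − 0.800²) = 5/3 ≈ 1.667; τ_B = 454.6/1.667 = 272.8 μs.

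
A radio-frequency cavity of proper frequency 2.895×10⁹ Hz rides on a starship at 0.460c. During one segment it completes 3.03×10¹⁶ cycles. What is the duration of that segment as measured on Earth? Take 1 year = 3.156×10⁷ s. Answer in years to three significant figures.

γ = 1/√(1 − 0.460²) = 1/√0.7884 = 1.126
Proper time for N cycles: τ = N/f = 3.03×10¹⁶/(2.895×10⁹) = 1.047×10⁷ s = 0.3316 years.
Lab-frame duration Δt = γτ = 1.126 × 0.3316 = 0.3735 years.

Δt = 0.373 years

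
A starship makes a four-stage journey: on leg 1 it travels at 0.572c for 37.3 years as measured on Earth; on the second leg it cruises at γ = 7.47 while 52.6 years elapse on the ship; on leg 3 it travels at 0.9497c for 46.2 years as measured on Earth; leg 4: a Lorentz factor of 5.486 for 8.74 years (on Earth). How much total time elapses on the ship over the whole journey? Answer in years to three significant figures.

Leg 1: γ = 1/√(1 − 0.572²) = 1/√0.6728 = 1.219; τ_1 = 37.3/1.219 = 30.60 years.
Leg 2: 52.6 years is already measured on the ship.
Leg 3: γ = 1/√(1 − 0.9497²) = 1/√0.09807 = 3.193; τ_3 = 46.2/3.193 = 14.47 years.
Leg 4: γ = 5.486; τ_4 = 8.74/5.486 = 1.593 years.
Total: 30.60 + 52.60 + 14.47 + 1.593 years.

τ = 99.3 years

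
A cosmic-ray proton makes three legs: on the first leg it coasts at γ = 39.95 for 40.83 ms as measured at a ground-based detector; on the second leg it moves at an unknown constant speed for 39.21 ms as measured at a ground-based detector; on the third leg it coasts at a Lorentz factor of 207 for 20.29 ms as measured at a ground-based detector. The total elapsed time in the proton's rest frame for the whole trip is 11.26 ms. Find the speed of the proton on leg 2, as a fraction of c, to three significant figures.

β = 0.966

Leg 1: γ = 39.95; τ_1 = 40.83/39.95 = 1.022 ms.
Leg 2: speed unknown; τ_2 = 39.21/γ_2.
Leg 3: γ = 207; τ_3 = 20.29/207.0 = 0.09802 ms.
Total proper time: 1.022 + τ_2 + 0.09802 = 11.26, so τ_2 = 11.26 − 1.120 = 10.14 ms.
γ_2 = 39.21/10.14 = 3.867; β = √(1 − 1/γ²) = √0.9331.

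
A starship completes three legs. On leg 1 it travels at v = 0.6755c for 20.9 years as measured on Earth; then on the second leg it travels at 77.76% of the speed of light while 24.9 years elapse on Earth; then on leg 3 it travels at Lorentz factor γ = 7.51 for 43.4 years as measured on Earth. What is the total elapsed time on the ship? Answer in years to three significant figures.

τ = 36.8 years

Leg 1: γ = 1/√(1 − 0.6755²) = 1/√0.5437 = 1.356; τ_1 = 20.9/1.356 = 15.41 years.
Leg 2: β = 0.7776; γ = 1/√(1 − 0.7776²) = 1/√0.3953 = 1.590; τ_2 = 24.9/1.590 = 15.66 years.
Leg 3: γ = 7.51; τ_3 = 43.4/7.510 = 5.779 years.
Total: 15.41 + 15.66 + 5.779 years.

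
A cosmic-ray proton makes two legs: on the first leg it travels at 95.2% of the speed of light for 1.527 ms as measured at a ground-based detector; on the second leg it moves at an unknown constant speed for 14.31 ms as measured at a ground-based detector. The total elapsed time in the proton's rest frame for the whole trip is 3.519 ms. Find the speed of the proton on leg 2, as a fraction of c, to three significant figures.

Leg 1: β = 0.952; γ = 1/√(1 − 0.952²) = 1/√0.09370 = 3.267; τ_1 = 1.527/3.267 = 0.4674 ms.
Leg 2: speed unknown; τ_2 = 14.31/γ_2.
Total proper time: 0.4674 + τ_2 = 3.519, so τ_2 = 3.519 − 0.4674 = 3.052 ms.
γ_2 = 14.31/3.052 = 4.689; β = √(1 − 1/γ²) = √0.9545.

β = 0.977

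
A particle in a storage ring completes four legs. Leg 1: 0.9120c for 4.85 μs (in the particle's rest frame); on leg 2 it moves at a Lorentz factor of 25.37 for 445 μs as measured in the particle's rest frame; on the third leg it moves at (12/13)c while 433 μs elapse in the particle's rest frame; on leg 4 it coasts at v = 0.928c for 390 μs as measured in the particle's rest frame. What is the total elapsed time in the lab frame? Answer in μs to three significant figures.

Δt = 1.35×10⁴ μs

Leg 1: γ = 1/√(1 − 0.9120²) = 1/√0.1683 = 2.438; Δt_1 = 2.438 × 4.85 = 11.82 μs.
Leg 2: γ = 25.37; Δt_2 = 25.37 × 445 = 1.129×10⁴ μs.
Leg 3: γ = 1/√(1 − (12/13)²) = 13/5 = 2.600; Δt_3 = 2.600 × 433 = 1126 μs.
Leg 4: γ = 1/√(1 − 0.928²) = 1/√0.1388 = 2.684; Δt_4 = 2.684 × 390 = 1047 μs.
Total: 11.82 + 1.129×10⁴ + 1126 + 1047 μs.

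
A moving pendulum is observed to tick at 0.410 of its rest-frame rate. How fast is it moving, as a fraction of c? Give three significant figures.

Rate ratio = 1/γ, so γ = 1/0.410 = 2.439.
β = √(1 − 1/γ²) = √(1 − 0.410²) = √0.8319

β = 0.912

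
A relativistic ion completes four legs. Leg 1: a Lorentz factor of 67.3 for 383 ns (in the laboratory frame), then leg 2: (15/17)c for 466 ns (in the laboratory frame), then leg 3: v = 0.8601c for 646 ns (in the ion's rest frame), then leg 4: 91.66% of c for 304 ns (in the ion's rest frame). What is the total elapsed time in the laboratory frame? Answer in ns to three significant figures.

Leg 1: 383 ns is already measured in the laboratory frame.
Leg 2: 466 ns is already measured in the laboratory frame.
Leg 3: γ = 1/√(1 − 0.8601²) = 1/√0.2602 = 1.960; Δt_3 = 1.960 × 646 = 1266 ns.
Leg 4: β = 0.9166; γ = 1/√(1 − 0.9166²) = 1/√0.1598 = 2.501; Δt_4 = 2.501 × 304 = 760.4 ns.
Total: 383.0 + 466.0 + 1266 + 760.4 ns.

Δt = 2880 ns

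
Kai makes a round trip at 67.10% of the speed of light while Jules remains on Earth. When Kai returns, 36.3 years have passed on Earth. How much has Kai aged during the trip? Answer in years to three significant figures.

τ = 26.9 years

β = 0.6710; γ = 1/√(1 − 0.6710²) = 1/√0.5498 = 1.349
Kai's clock measures proper time along the trip: τ = Δt/γ = 36.3/1.349 years.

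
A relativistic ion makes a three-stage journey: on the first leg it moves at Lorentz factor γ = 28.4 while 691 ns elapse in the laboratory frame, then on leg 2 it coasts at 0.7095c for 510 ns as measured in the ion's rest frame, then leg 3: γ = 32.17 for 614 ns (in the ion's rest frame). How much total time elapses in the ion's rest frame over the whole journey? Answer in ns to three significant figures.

τ = 1150 ns

Leg 1: γ = 28.4; τ_1 = 691/28.40 = 24.33 ns.
Leg 2: 510 ns is already measured in the ion's rest frame.
Leg 3: 614 ns is already measured in the ion's rest frame.
Total: 24.33 + 510.0 + 614.0 ns.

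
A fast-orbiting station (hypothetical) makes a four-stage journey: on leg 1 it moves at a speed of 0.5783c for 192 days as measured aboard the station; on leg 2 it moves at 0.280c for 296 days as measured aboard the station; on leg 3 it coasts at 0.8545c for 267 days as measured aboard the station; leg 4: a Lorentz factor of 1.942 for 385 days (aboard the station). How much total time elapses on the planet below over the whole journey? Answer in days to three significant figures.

Leg 1: γ = 1/√(1 − 0.5783²) = 1/√0.6656 = 1.226; Δt_1 = 1.226 × 192 = 235.3 days.
Leg 2: γ = 1/√(1 − 0.280²) = 25/24 ≈ 1.042; Δt_2 = 1.042 × 296 = 308.3 days.
Leg 3: γ = 1/√(1 − 0.8545²) = 1/√0.2698 = 1.925; Δt_3 = 1.925 × 267 = 514.0 days.
Leg 4: γ = 1.942; Δt_4 = 1.942 × 385 = 747.7 days.
Total: 235.3 + 308.3 + 514.0 + 747.7 days.

Δt = 1810 days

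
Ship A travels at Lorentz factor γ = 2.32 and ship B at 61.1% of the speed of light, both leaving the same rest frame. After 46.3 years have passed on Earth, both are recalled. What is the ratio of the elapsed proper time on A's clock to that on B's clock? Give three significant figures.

τ_A/τ_B = 0.544

A: γ = 2.32. B: β = 0.611; γ = 1/√(1 − 0.611²) = 1/√0.6267 = 1.263.
τ_A/τ_B = γ_B/γ_A = 1.263/2.320 = 0.5445, so τ_A/τ_B = 0.5445.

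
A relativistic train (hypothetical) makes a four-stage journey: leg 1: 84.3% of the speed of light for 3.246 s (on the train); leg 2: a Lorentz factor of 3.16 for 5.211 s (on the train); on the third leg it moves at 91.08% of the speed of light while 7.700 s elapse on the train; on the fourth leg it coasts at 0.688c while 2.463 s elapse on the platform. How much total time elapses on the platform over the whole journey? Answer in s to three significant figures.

Δt = 43.6 s

Leg 1: β = 0.843; γ = 1/√(1 − 0.843²) = 1/√0.2894 = 1.859; Δt_1 = 1.859 × 3.246 = 6.034 s.
Leg 2: γ = 3.16; Δt_2 = 3.160 × 5.211 = 16.47 s.
Leg 3: β = 0.9108; γ = 1/√(1 − 0.9108²) = 1/√0.1704 = 2.422; Δt_3 = 2.422 × 7.700 = 18.65 s.
Leg 4: 2.463 s is already measured on the platform.
Total: 6.034 + 16.47 + 18.65 + 2.463 s.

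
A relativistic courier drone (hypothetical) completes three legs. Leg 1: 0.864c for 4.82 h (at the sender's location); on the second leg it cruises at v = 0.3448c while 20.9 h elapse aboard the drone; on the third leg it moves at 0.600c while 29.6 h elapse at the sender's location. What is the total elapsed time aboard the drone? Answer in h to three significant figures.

Leg 1: γ = 1/√(1 − 0.864²) = 1/√0.2535 = 1.986; τ_1 = 4.82/1.986 = 2.427 h.
Leg 2: 20.9 h is already measured aboard the drone.
Leg 3: γ = 1/√(1 − 0.600²) = 5/4 = 1.250; τ_3 = 29.6/1.250 = 23.68 h.
Total: 2.427 + 20.90 + 23.68 h.

τ = 47.0 h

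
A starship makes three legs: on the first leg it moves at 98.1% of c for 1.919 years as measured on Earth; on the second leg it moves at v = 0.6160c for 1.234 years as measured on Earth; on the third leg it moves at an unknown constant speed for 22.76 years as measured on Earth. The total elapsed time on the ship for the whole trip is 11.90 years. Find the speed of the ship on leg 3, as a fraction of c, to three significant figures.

Leg 1: β = 0.981; γ = 1/√(1 − 0.981²) = 1/√0.03764 = 5.154; τ_1 = 1.919/5.154 = 0.3723 years.
Leg 2: γ = 1/√(1 − 0.6160²) = 1/√0.6205 = 1.269; τ_2 = 1.234/1.269 = 0.9721 years.
Leg 3: speed unknown; τ_3 = 22.76/γ_3.
Total proper time: 0.3723 + 0.9721 + τ_3 = 11.90, so τ_3 = 11.90 − 1.344 = 10.56 years.
γ_3 = 22.76/10.56 = 2.156; β = √(1 − 1/γ²) = √0.7849.

β = 0.886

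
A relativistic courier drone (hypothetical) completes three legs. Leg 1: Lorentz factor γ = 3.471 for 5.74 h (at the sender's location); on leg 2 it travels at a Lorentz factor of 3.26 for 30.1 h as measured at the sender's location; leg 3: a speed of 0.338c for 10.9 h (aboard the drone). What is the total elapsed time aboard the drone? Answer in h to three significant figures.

Leg 1: γ = 3.471; τ_1 = 5.74/3.471 = 1.654 h.
Leg 2: γ = 3.26; τ_2 = 30.1/3.260 = 9.233 h.
Leg 3: 10.9 h is already measured aboard the drone.
Total: 1.654 + 9.233 + 10.90 h.

τ = 21.8 h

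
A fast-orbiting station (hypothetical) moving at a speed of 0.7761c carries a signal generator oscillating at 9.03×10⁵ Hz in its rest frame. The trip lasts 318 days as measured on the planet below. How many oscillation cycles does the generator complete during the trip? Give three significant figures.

N = 1.56×10¹³

γ = 1/√(1 − 0.7761²) = 1/√0.3977 = 1.586
The oscillator's own cycle count is N = f × τ where τ is the proper time aboard the station. τ = Δt/γ = 318/1.586 = 200.5 days = 1.733×10⁷ s.
N = 9.03×10⁵ × 1.733×10⁷ = 1.565×10¹³.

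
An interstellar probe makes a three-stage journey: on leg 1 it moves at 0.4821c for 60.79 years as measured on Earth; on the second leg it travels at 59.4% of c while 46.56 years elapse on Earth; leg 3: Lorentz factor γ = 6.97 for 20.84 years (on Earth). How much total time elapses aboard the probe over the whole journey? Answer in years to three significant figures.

Leg 1: γ = 1/√(1 − 0.4821²) = 1/√0.7676 = 1.141; τ_1 = 60.79/1.141 = 53.26 years.
Leg 2: β = 0.594; γ = 1/√(1 − 0.594²) = 1/√0.6472 = 1.243; τ_2 = 46.56/1.243 = 37.46 years.
Leg 3: γ = 6.97; τ_3 = 20.84/6.970 = 2.990 years.
Total: 53.26 + 37.46 + 2.990 years.

τ = 93.7 years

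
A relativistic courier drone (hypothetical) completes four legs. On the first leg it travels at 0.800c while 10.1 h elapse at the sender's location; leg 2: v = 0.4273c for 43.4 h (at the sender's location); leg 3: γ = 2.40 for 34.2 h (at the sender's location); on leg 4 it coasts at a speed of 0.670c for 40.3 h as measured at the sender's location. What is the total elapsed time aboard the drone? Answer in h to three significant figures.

τ = 89.5 h

Leg 1: γ = 1/√(1 − 0.800²) = 5/3 ≈ 1.667; τ_1 = 10.1/1.667 = 6.060 h.
Leg 2: γ = 1/√(1 − 0.4273²) = 1/√0.8174 = 1.106; τ_2 = 43.4/1.106 = 39.24 h.
Leg 3: γ = 2.40; τ_3 = 34.2/2.400 = 14.25 h.
Leg 4: γ = 1/√(1 − 0.670²) = 1/√0.5511 = 1.347; τ_4 = 40.3/1.347 = 29.92 h.
Total: 6.060 + 39.24 + 14.25 + 29.92 h.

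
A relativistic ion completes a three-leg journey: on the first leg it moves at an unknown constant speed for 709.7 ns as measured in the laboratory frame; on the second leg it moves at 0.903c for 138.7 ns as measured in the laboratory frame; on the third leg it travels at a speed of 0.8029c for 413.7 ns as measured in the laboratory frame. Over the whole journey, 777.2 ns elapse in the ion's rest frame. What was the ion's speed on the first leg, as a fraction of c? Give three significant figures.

Leg 1: speed unknown; τ_1 = 709.7/γ_1.
Leg 2: γ = 1/√(1 − 0.903²) = 1/√0.1846 = 2.328; τ_2 = 138.7/2.328 = 59.59 ns.
Leg 3: γ = 1/√(1 − 0.8029²) = 1/√0.3554 = 1.678; τ_3 = 413.7/1.678 = 246.6 ns.
Total proper time: τ_1 + 59.59 + 246.6 = 777.2, so τ_1 = 777.2 − 306.2 = 471.0 ns.
γ_1 = 709.7/471.0 = 1.507; β = √(1 − 1/γ²) = √0.5596.

β = 0.748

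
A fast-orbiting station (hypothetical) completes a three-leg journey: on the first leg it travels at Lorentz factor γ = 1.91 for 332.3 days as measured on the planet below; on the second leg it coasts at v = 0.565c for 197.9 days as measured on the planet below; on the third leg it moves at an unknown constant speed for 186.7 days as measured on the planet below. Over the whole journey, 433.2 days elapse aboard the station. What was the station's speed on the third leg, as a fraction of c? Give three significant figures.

β = 0.858

Leg 1: γ = 1.91; τ_1 = 332.3/1.910 = 174.0 days.
Leg 2: γ = 1/√(1 − 0.565²) = 1/√0.6808 = 1.212; τ_2 = 197.9/1.212 = 163.3 days.
Leg 3: speed unknown; τ_3 = 186.7/γ_3.
Total proper time: 174.0 + 163.3 + τ_3 = 433.2, so τ_3 = 433.2 − 337.3 = 95.94 days.
γ_3 = 186.7/95.94 = 1.946; β = √(1 − 1/γ²) = √0.7360.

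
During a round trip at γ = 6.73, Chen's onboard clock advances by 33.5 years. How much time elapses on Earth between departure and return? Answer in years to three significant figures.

γ = 6.73
Earth-frame duration is the dilated interval: Δt = γτ = 6.730 × 33.5 years.

Δt = 225 years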